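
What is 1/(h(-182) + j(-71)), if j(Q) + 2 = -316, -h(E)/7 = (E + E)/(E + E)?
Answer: -1/325 ≈ -0.0030769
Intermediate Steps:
h(E) = -7 (h(E) = -7*(E + E)/(E + E) = -7*2*E/(2*E) = -7*2*E*1/(2*E) = -7*1 = -7)
j(Q) = -318 (j(Q) = -2 - 316 = -318)
1/(h(-182) + j(-71)) = 1/(-7 - 318) = 1/(-325) = -1/325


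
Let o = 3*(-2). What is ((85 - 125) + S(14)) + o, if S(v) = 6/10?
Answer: -227/5 ≈ -45.400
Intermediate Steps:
S(v) = ⅗ (S(v) = 6*(⅒) = ⅗)
o = -6
((85 - 125) + S(14)) + o = ((85 - 125) + ⅗) - 6 = (-40 + ⅗) - 6 = -197/5 - 6 = -227/5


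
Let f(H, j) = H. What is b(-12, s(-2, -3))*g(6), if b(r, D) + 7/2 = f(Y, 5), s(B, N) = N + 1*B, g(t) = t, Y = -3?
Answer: -39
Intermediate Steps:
s(B, N) = B + N (s(B, N) = N + B = B + N)
b(r, D) = -13/2 (b(r, D) = -7/2 - 3 = -13/2)
b(-12, s(-2, -3))*g(6) = -13/2*6 = -39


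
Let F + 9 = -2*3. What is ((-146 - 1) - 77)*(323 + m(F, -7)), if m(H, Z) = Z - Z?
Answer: -72352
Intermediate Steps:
F = -15 (F = -9 - 2*3 = -9 - 6 = -15)
m(H, Z) = 0
((-146 - 1) - 77)*(323 + m(F, -7)) = ((-146 - 1) - 77)*(323 + 0) = (-147 - 77)*323 = -224*323 = -72352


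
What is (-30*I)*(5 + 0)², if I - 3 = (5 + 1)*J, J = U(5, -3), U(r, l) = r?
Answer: -24750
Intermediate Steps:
J = 5
I = 33 (I = 3 + (5 + 1)*5 = 3 + 6*5 = 3 + 30 = 33)
(-30*I)*(5 + 0)² = (-30*33)*(5 + 0)² = -990*5² = -990*25 = -24750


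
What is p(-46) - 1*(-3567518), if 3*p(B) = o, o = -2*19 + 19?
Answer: 10702535/3 ≈ 3.5675e+6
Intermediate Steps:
o = -19 (o = -38 + 19 = -19)
p(B) = -19/3 (p(B) = (⅓)*(-19) = -19/3)
p(-46) - 1*(-3567518) = -19/3 - 1*(-3567518) = -19/3 + 3567518 = 10702535/3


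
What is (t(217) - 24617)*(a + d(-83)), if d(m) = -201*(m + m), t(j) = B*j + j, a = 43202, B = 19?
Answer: -1552569336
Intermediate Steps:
t(j) = 20*j (t(j) = 19*j + j = 20*j)
d(m) = -402*m
(t(217) - 24617)*(a + d(-83)) = (20*217 - 24617)*(43202 - 402*(-83)) = (4340 - 24617)*(43202 + 33366) = -20277*76568 = -1552569336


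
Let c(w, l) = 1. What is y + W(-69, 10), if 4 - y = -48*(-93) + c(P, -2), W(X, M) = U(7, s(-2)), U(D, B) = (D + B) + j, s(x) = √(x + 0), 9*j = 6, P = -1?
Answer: -13360/3 + I*√2 ≈ -4453.3 + 1.4142*I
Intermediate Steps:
j = ⅔ (j = (⅑)*6 = ⅔ ≈ 0.66667)
s(x) = √x
U(D, B) = ⅔ + B + D (U(D, B) = (D + B) + ⅔ = (B + D) + ⅔ = ⅔ + B + D)
W(X, M) = 23/3 + I*√2 (W(X, M) = ⅔ + √(-2) + 7 = ⅔ + I*√2 + 7 = 23/3 + I*√2)
y = -4461 (y = 4 - (-48*(-93) + 1) = 4 - (4464 + 1) = 4 - 1*4465 = 4 - 4465 = -4461)
y + W(-69, 10) = -4461 + (23/3 + I*√2) = -13360/3 + I*√2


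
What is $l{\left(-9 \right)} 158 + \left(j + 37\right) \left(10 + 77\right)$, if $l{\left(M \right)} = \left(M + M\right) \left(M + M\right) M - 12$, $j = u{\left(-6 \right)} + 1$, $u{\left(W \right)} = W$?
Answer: $-459840$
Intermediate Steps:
$j = -5$ ($j = -6 + 1 = -5$)
$l{\left(M \right)} = -12 + 4 M^{3}$ ($l{\left(M \right)} = 2 M 2 M M - 12 = 4 M^{2} M - 12 = 4 M^{3} - 12 = -12 + 4 M^{3}$)
$l{\left(-9 \right)} 158 + \left(j + 37\right) \left(10 + 77\right) = \left(-12 + 4 \left(-9\right)^{3}\right) 158 + \left(-5 + 37\right) \left(10 + 77\right) = \left(-12 + 4 \left(-729\right)\right) 158 + 32 \cdot 87 = \left(-12 - 2916\right) 158 + 2784 = \left(-2928\right) 158 + 2784 = -462624 + 2784 = -459840$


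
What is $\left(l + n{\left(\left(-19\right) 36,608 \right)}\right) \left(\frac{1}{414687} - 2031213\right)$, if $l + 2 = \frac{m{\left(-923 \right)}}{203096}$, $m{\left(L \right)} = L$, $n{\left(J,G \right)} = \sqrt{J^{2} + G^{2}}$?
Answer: $\frac{57153356672703825}{14036878492} - \frac{64016139525080 \sqrt{145}}{414687} \approx -1.8548 \cdot 10^{9}$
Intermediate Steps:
$n{\left(J,G \right)} = \sqrt{G^{2} + J^{2}}$
$l = - \frac{407115}{203096}$ ($l = -2 - \frac{923}{203096} = - \frac{407115}{203096} \approx -2.0045$)
$\left(l + n{\left(\left(-19\right) 36,608 \right)}\right) \left(\frac{1}{414687} - 2031213\right) = \left(- \frac{407115}{203096} + \sqrt{608^{2} + \left(\left(-19\right) 36\right)^{2}}\right) \left(\frac{1}{414687} - 2031213\right) = \left(- \frac{407115}{203096} + \sqrt{369664 + \left(-684\right)^{2}}\right) \left(\frac{1}{414687} - 2031213\right) = \left(- \frac{407115}{203096} + \sqrt{369664 + 467856}\right) \left(- \frac{842317625330}{414687}\right) = \left(- \frac{407115}{203096} + \sqrt{837520}\right) \left(- \frac{842317625330}{414687}\right) = \left(- \frac{407115}{203096} + 76 \sqrt{145}\right) \left(- \frac{842317625330}{414687}\right) = \frac{57153356672703825}{14036878492} - \frac{64016139525080 \sqrt{145}}{414687}$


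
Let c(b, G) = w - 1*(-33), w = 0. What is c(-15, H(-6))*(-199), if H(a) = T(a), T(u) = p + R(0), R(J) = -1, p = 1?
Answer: -6567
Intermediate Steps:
T(u) = 0 (T(u) = 1 - 1 = 0)
H(a) = 0
c(b, G) = 33 (c(b, G) = 0 - 1*(-33) = 0 + 33 = 33)
c(-15, H(-6))*(-199) = 33*(-199) = -6567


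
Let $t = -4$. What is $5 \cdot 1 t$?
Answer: $-20$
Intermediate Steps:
$5 \cdot 1 t = 5 \cdot 1 \left(-4\right) = 5 \left(-4\right) = -20$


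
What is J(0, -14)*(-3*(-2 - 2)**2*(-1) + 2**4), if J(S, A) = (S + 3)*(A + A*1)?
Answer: -5376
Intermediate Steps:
J(S, A) = 2*A*(3 + S) (J(S, A) = (3 + S)*(A + A) = (3 + S)*(2*A) = 2*A*(3 + S))
J(0, -14)*(-3*(-2 - 2)**2*(-1) + 2**4) = (2*(-14)*(3 + 0))*(-3*(-2 - 2)**2*(-1) + 2**4) = (2*(-14)*3)*(-3*(-4)**2*(-1) + 16) = -84*(-3*16*(-1) + 16) = -84*(-48*(-1) + 16) = -84*(48 + 16) = -84*64 = -5376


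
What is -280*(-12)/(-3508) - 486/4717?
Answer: -4388502/4136809 ≈ -1.0608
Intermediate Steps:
-280*(-12)/(-3508) - 486/4717 = 3360*(-1/3508) - 486*1/4717 = -840/877 - 486/4717 = -4388502/4136809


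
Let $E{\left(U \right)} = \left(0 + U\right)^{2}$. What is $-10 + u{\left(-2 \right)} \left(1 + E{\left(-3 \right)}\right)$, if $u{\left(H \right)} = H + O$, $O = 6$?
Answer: $30$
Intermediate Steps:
$E{\left(U \right)} = U^{2}$
$u{\left(H \right)} = 6 + H$ ($u{\left(H \right)} = H + 6 = 6 + H$)
$-10 + u{\left(-2 \right)} \left(1 + E{\left(-3 \right)}\right) = -10 + \left(6 - 2\right) \left(1 + \left(-3\right)^{2}\right) = -10 + 4 \left(1 + 9\right) = -10 + 4 \cdot 10 = -10 + 40 = 30$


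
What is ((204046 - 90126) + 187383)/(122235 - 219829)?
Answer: -301303/97594 ≈ -3.0873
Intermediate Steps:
((204046 - 90126) + 187383)/(122235 - 219829) = (113920 + 187383)/(-97594) = 301303*(-1/97594) = -301303/97594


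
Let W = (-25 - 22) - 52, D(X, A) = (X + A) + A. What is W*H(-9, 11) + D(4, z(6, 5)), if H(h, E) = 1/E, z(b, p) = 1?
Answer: -3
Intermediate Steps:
D(X, A) = X + 2*A (D(X, A) = (A + X) + A = X + 2*A)
W = -99 (W = -47 - 52 = -99)
W*H(-9, 11) + D(4, z(6, 5)) = -99/11 + (4 + 2*1) = -99*1/11 + (4 + 2) = -9 + 6 = -3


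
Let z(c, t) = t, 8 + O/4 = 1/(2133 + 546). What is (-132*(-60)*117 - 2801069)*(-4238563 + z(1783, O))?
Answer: 21284508684958429/2679 ≈ 7.9449e+12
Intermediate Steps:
O = -85724/2679 (O = -32 + 4/(2133 + 546) = -32 + 4/2679 = -85724/2679 ≈ -31.999)
(-132*(-60)*117 - 2801069)*(-4238563 + z(1783, O)) = (-132*(-60)*117 - 2801069)*(-4238563 - 85724/2679) = (7920*117 - 2801069)*(-11355196001/2679) = (926640 - 2801069)*(-11355196001/2679) = -1874429*(-11355196001/2679) = 21284508684958429/2679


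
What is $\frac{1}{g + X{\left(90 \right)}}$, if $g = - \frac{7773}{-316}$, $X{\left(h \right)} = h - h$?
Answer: $\frac{316}{7773} \approx 0.040654$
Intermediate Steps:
$X{\left(h \right)} = 0$
$g = \frac{7773}{316}$ ($g = \left(-7773\right) \left(- \frac{1}{316}\right) = \frac{7773}{316} \approx 24.598$)
$\frac{1}{g + X{\left(90 \right)}} = \frac{1}{\frac{7773}{316} + 0} = \frac{1}{\frac{7773}{316}} = \frac{316}{7773}$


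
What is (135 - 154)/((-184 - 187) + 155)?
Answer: 19/216 ≈ 0.087963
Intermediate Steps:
(135 - 154)/((-184 - 187) + 155) = -19/(-371 + 155) = -19/(-216) = -19*(-1/216) = 19/216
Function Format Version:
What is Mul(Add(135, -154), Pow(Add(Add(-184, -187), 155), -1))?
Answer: Rational(19, 216) ≈ 0.087963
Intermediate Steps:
Mul(Add(135, -154), Pow(Add(Add(-184, -187), 155), -1)) = Mul(-19, Pow(Add(-371, 155), -1)) = Mul(-19, Pow(-216, -1)) = Mul(-19, Rational(-1, 216)) = Rational(19, 216)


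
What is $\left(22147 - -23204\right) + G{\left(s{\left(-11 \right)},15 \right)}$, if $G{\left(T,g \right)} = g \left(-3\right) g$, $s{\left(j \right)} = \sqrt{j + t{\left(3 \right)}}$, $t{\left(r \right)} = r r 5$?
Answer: $44676$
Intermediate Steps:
$t{\left(r \right)} = 5 r^{2}$ ($t{\left(r \right)} = r^{2} \cdot 5 = 5 r^{2}$)
$s{\left(j \right)} = \sqrt{45 + j}$ ($s{\left(j \right)} = \sqrt{j + 5 \cdot 3^{2}} = \sqrt{j + 5 \cdot 9} = \sqrt{j + 45} = \sqrt{45 + j}$)
$G{\left(T,g \right)} = - 3 g^{2}$ ($G{\left(T,g \right)} = - 3 g g = - 3 g^{2}$)
$\left(22147 - -23204\right) + G{\left(s{\left(-11 \right)},15 \right)} = \left(22147 - -23204\right) - 3 \cdot 15^{2} = \left(22147 + 23204\right) - 675 = 45351 - 675 = 44676$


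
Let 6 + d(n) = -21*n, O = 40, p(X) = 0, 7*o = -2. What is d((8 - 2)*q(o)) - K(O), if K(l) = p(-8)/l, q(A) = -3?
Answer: 372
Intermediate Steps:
o = -2/7 (o = (⅐)*(-2) = -2/7 ≈ -0.28571)
d(n) = -6 - 21*n
K(l) = 0 (K(l) = 0/l = 0)
d((8 - 2)*q(o)) - K(O) = (-6 - 21*(8 - 2)*(-3)) - 1*0 = (-6 - 126*(-3)) + 0 = (-6 - 21*(-18)) + 0 = (-6 + 378) + 0 = 372 + 0 = 372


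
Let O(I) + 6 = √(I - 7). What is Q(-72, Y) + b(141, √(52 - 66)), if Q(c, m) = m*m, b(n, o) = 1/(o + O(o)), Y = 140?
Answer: 19600 + 1/(-6 + √(-7 + I*√14) + I*√14) ≈ 19600.0 - 0.092265*I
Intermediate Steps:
O(I) = -6 + √(-7 + I) (O(I) = -6 + √(I - 7) = -6 + √(-7 + I))
b(n, o) = 1/(-6 + o + √(-7 + o)) (b(n, o) = 1/(o + (-6 + √(-7 + o))) = 1/(-6 + o + √(-7 + o)))
Q(c, m) = m²
Q(-72, Y) + b(141, √(52 - 66)) = 140² + 1/(-6 + √(52 - 66) + √(-7 + √(52 - 66))) = 19600 + 1/(-6 + √(-14) + √(-7 + √(-14))) = 19600 + 1/(-6 + I*√14 + √(-7 + I*√14)) = 19600 + 1/(-6 + √(-7 + I*√14) + I*√14)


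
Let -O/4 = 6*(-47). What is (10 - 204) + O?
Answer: 934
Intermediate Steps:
O = 1128 (O = -24*(-47) = -4*(-282) = 1128)
(10 - 204) + O = (10 - 204) + 1128 = -194 + 1128 = 934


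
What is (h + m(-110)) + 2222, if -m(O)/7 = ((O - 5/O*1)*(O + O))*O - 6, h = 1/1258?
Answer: 23434733513/1258 ≈ 1.8629e+7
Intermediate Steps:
h = 1/1258 ≈ 0.00079491
m(O) = 42 - 14*O²*(O - 5/O) (m(O) = -7*(((O - 5/O*1)*(O + O))*O - 6) = -7*(((O - 5/O)*(2*O))*O - 6) = -7*((2*O*(O - 5/O))*O - 6) = -7*(2*O²*(O - 5/O) - 6) = -7*(-6 + 2*O²*(O - 5/O)) = 42 - 14*O²*(O - 5/O))
(h + m(-110)) + 2222 = (1/1258 + (42 - 14*(-110)³ + 70*(-110))) + 2222 = (1/1258 + (42 - 14*(-1331000) - 7700)) + 2222 = (1/1258 + (42 + 18634000 - 7700)) + 2222 = (1/1258 + 18626342) + 2222 = 23431938237/1258 + 2222 = 23434733513/1258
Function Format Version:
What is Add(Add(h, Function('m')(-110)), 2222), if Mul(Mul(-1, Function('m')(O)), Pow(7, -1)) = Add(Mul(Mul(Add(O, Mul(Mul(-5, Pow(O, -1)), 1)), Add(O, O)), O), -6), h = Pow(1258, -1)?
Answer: Rational(23434733513, 1258) ≈ 1.8629e+7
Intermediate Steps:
h = Rational(1, 1258) ≈ 0.00079491
Function('m')(O) = Add(42, Mul(-14, Pow(O, 2), Add(O, Mul(-5, Pow(O, -1))))) (Function('m')(O) = Mul(-7, Add(Mul(Mul(Add(O, Mul(Mul(-5, Pow(O, -1)), 1)), Add(O, O)), O), -6)) = Mul(-7, Add(Mul(Mul(Add(O, Mul(-5, Pow(O, -1))), Mul(2, O)), O), -6)) = Mul(-7, Add(Mul(Mul(2, O, Add(O, Mul(-5, Pow(O, -1)))), O), -6)) = Mul(-7, Add(Mul(2, Pow(O, 2), Add(O, Mul(-5, Pow(O, -1)))), -6)) = Mul(-7, Add(-6, Mul(2, Pow(O, 2), Add(O, Mul(-5, Pow(O, -1)))))) = Add(42, Mul(-14, Pow(O, 2), Add(O, Mul(-5, Pow(O, -1))))))
Add(Add(h, Function('m')(-110)), 2222) = Add(Add(Rational(1, 1258), Add(42, Mul(-14, Pow(-110, 3)), Mul(70, -110))), 2222) = Add(Add(Rational(1, 1258), Add(42, Mul(-14, -1331000), -7700)), 2222) = Add(Add(Rational(1, 1258), Add(42, 18634000, -7700)), 2222) = Add(Add(Rational(1, 1258), 18626342), 2222) = Add(Rational(23431938237, 1258), 2222) = Rational(23434733513, 1258)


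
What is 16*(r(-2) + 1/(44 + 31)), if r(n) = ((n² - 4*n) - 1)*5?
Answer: 66016/75 ≈ 880.21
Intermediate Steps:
r(n) = -5 - 20*n + 5*n² (r(n) = (-1 + n² - 4*n)*5 = -5 - 20*n + 5*n²)
16*(r(-2) + 1/(44 + 31)) = 16*((-5 - 20*(-2) + 5*(-2)²) + 1/(44 + 31)) = 16*((-5 + 40 + 5*4) + 1/75) = 16*((-5 + 40 + 20) + 1/75) = 16*(55 + 1/75) = 16*(4126/75) = 66016/75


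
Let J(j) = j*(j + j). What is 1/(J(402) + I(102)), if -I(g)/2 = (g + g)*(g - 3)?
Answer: 1/282816 ≈ 3.5359e-6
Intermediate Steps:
I(g) = -4*g*(-3 + g) (I(g) = -2*(g + g)*(g - 3) = -2*2*g*(-3 + g) = -4*g*(-3 + g))
J(j) = 2*j² (J(j) = j*(2*j) = 2*j²)
1/(J(402) + I(102)) = 1/(2*402² + 4*102*(3 - 1*102)) = 1/(2*161604 + 4*102*(3 - 102)) = 1/(323208 + 4*102*(-99)) = 1/(323208 - 40392) = 1/282816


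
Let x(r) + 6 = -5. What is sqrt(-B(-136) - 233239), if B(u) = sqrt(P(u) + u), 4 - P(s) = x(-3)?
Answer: sqrt(-233239 - 11*I) ≈ 0.011 - 482.95*I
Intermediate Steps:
x(r) = -11 (x(r) = -6 - 5 = -11)
P(s) = 15 (P(s) = 4 - 1*(-11) = 4 + 11 = 15)
B(u) = sqrt(15 + u)
sqrt(-B(-136) - 233239) = sqrt(-sqrt(15 - 136) - 233239) = sqrt(-sqrt(-121) - 233239) = sqrt(-11*I - 233239) = sqrt(-233239 - 11*I)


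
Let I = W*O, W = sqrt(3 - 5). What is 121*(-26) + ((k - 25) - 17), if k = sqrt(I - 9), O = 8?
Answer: -3188 + sqrt(-9 + 8*I*sqrt(2)) ≈ -3186.3 + 3.4247*I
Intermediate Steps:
W = I*sqrt(2) (W = sqrt(-2) = I*sqrt(2) ≈ 1.4142*I)
I = 8*I*sqrt(2) (I = (I*sqrt(2))*8 = 8*I*sqrt(2) ≈ 11.314*I)
k = sqrt(-9 + 8*I*sqrt(2)) (k = sqrt(8*I*sqrt(2) - 9) = sqrt(-9 + 8*I*sqrt(2)) ≈ 1.6518 + 3.4247*I)
121*(-26) + ((k - 25) - 17) = 121*(-26) + ((sqrt(-9 + 8*I*sqrt(2)) - 25) - 17) = -3146 + ((-25 + sqrt(-9 + 8*I*sqrt(2))) - 17) = -3146 + (-42 + sqrt(-9 + 8*I*sqrt(2))) = -3188 + sqrt(-9 + 8*I*sqrt(2))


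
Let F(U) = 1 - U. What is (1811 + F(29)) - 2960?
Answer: -1177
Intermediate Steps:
(1811 + F(29)) - 2960 = (1811 + (1 - 1*29)) - 2960 = (1811 + (1 - 29)) - 2960 = (1811 - 28) - 2960 = 1783 - 2960 = -1177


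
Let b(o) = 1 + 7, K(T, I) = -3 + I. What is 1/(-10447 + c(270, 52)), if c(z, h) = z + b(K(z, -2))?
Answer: -1/10169 ≈ -9.8338e-5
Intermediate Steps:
b(o) = 8
c(z, h) = 8 + z (c(z, h) = z + 8 = 8 + z)
1/(-10447 + c(270, 52)) = 1/(-10447 + (8 + 270)) = 1/(-10447 + 278) = 1/(-10169) = -1/10169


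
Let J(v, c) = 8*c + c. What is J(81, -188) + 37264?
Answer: 35572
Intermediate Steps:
J(v, c) = 9*c
J(81, -188) + 37264 = 9*(-188) + 37264 = -1692 + 37264 = 35572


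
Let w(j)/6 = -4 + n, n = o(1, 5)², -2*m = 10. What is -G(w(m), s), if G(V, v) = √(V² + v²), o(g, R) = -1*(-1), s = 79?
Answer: -√6565 ≈ -81.025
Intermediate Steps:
m = -5 (m = -½*10 = -5)
o(g, R) = 1
n = 1 (n = 1² = 1)
w(j) = -18 (w(j) = 6*(-4 + 1) = 6*(-3) = -18)
-G(w(m), s) = -√((-18)² + 79²) = -√(324 + 6241) = -√6565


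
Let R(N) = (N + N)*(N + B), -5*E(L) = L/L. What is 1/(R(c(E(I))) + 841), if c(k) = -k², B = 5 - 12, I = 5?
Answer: 625/525977 ≈ 0.0011883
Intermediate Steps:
E(L) = -⅕ (E(L) = -L/(5*L) = -⅕*1 = -⅕)
B = -7
R(N) = 2*N*(-7 + N) (R(N) = (N + N)*(N - 7) = (2*N)*(-7 + N) = 2*N*(-7 + N))
1/(R(c(E(I))) + 841) = 1/(2*(-(-⅕)²)*(-7 - (-⅕)²) + 841) = 1/(2*(-1*1/25)*(-7 - 1*1/25) + 841) = 1/(2*(-1/25)*(-7 - 1/25) + 841) = 1/(2*(-1/25)*(-176/25) + 841) = 1/(352/625 + 841) = 1/(525977/625) = 625/525977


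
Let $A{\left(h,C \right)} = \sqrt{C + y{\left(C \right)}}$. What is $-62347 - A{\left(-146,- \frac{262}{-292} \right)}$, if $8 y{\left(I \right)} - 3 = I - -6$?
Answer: $-62347 - \frac{3 \sqrt{20221}}{292} \approx -62348.0$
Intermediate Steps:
$y{\left(I \right)} = \frac{9}{8} + \frac{I}{8}$ ($y{\left(I \right)} = \frac{3}{8} + \frac{I - -6}{8} = \frac{3}{8} + \frac{I + 6}{8} = \frac{3}{8} + \frac{6 + I}{8} = \frac{3}{8} + \left(\frac{3}{4} + \frac{I}{8}\right) = \frac{9}{8} + \frac{I}{8}$)
$A{\left(h,C \right)} = \sqrt{\frac{9}{8} + \frac{9 C}{8}}$ ($A{\left(h,C \right)} = \sqrt{C + \left(\frac{9}{8} + \frac{C}{8}\right)} = \sqrt{\frac{9}{8} + \frac{9 C}{8}}$)
$-62347 - A{\left(-146,- \frac{262}{-292} \right)} = -62347 - \frac{3 \sqrt{2 + 2 \left(- \frac{262}{-292}\right)}}{4} = -62347 - \frac{3 \sqrt{2 + 2 \left(\left(-262\right) \left(- \frac{1}{292}\right)\right)}}{4} = -62347 - \frac{3 \sqrt{2 + 2 \cdot \frac{131}{146}}}{4} = -62347 - \frac{3 \sqrt{2 + \frac{131}{73}}}{4} = -62347 - \frac{3 \sqrt{\frac{277}{73}}}{4} = -62347 - \frac{3 \frac{\sqrt{20221}}{73}}{4} = -62347 - \frac{3 \sqrt{20221}}{292}$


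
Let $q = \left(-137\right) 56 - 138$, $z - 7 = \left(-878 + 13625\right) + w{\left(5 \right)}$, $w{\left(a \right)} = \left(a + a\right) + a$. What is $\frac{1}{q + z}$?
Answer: $\frac{1}{4959} \approx 0.00020165$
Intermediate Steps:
$w{\left(a \right)} = 3 a$ ($w{\left(a \right)} = 2 a + a = 3 a$)
$z = 12769$ ($z = 7 + \left(\left(-878 + 13625\right) + 3 \cdot 5\right) = 7 + \left(12747 + 15\right) = 7 + 12762 = 12769$)
$q = -7810$ ($q = -7672 - 138 = -7810$)
$\frac{1}{q + z} = \frac{1}{-7810 + 12769} = \frac{1}{4959}$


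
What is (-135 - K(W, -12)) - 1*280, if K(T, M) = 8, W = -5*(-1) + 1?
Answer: -423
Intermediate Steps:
W = 6 (W = 5 + 1 = 6)
(-135 - K(W, -12)) - 1*280 = (-135 - 1*8) - 1*280 = (-135 - 8) - 280 = -143 - 280 = -423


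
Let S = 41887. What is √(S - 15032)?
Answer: √26855 ≈ 163.88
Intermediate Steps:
√(S - 15032) = √(41887 - 15032) = √26855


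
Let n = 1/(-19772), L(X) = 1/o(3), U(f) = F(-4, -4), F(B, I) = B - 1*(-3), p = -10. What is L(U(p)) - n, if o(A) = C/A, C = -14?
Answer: -29651/138404 ≈ -0.21424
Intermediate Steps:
o(A) = -14/A
F(B, I) = 3 + B (F(B, I) = B + 3 = 3 + B)
U(f) = -1 (U(f) = 3 - 4 = -1)
L(X) = -3/14 (L(X) = 1/(-14/3) = -3/14)
n = -1/19772 ≈ -5.0577e-5
L(U(p)) - n = -3/14 - 1*(-1/19772) = -3/14 + 1/19772 = -29651/138404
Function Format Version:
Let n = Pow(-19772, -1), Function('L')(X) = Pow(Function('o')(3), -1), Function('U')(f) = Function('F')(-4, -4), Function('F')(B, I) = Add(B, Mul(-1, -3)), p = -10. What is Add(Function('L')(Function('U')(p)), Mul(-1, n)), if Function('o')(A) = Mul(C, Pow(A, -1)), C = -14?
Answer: Rational(-29651, 138404) ≈ -0.21424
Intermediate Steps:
Function('o')(A) = Mul(-14, Pow(A, -1))
Function('F')(B, I) = Add(3, B) (Function('F')(B, I) = Add(B, 3) = Add(3, B))
Function('U')(f) = -1 (Function('U')(f) = Add(3, -4) = -1)
Function('L')(X) = Rational(-3, 14) (Function('L')(X) = Pow(Mul(-14, Pow(3, -1)), -1) = Pow(Mul(-14, Rational(1, 3)), -1) = Pow(Rational(-14, 3), -1) = Rational(-3, 14))
n = Rational(-1, 19772) ≈ -5.0577e-5
Add(Function('L')(Function('U')(p)), Mul(-1, n)) = Add(Rational(-3, 14), Mul(-1, Rational(-1, 19772))) = Add(Rational(-3, 14), Rational(1, 19772)) = Rational(-29651, 138404)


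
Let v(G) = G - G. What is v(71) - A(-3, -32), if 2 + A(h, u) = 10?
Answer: -8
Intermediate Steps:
A(h, u) = 8 (A(h, u) = -2 + 10 = 8)
v(G) = 0
v(71) - A(-3, -32) = 0 - 1*8 = 0 - 8 = -8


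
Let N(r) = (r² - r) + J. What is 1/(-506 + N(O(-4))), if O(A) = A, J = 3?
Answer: -1/483 ≈ -0.0020704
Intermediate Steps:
N(r) = 3 + r² - r (N(r) = (r² - r) + 3 = 3 + r² - r)
1/(-506 + N(O(-4))) = 1/(-506 + (3 + (-4)² - 1*(-4))) = 1/(-506 + (3 + 16 + 4)) = 1/(-506 + 23) = 1/(-483) = -1/483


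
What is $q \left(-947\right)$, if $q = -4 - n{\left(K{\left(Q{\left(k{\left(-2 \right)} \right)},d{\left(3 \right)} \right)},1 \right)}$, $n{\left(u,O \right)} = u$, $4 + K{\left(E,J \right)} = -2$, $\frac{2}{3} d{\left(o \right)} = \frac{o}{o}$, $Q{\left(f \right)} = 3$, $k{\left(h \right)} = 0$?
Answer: $-1894$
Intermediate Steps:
$d{\left(o \right)} = \frac{3}{2}$ ($d{\left(o \right)} = \frac{3 \frac{o}{o}}{2} = \frac{3}{2} \cdot 1 = \frac{3}{2}$)
$K{\left(E,J \right)} = -6$ ($K{\left(E,J \right)} = -4 - 2 = -6$)
$q = 2$ ($q = -4 - -6 = -4 + 6 = 2$)
$q \left(-947\right) = 2 \left(-947\right) = -1894$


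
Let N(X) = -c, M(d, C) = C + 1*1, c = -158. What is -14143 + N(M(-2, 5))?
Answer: -13985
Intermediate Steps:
M(d, C) = 1 + C (M(d, C) = C + 1 = 1 + C)
N(X) = 158 (N(X) = -1*(-158) = 158)
-14143 + N(M(-2, 5)) = -14143 + 158 = -13985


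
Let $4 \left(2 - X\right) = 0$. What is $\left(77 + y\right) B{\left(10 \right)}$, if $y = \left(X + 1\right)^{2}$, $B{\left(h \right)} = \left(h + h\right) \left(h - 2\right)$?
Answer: $13760$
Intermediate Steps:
$B{\left(h \right)} = 2 h \left(-2 + h\right)$
$X = 2$ ($X = 2 - 0 = 2 + 0 = 2$)
$y = 9$ ($y = \left(2 + 1\right)^{2} = 3^{2} = 9$)
$\left(77 + y\right) B{\left(10 \right)} = \left(77 + 9\right) 2 \cdot 10 \left(-2 + 10\right) = 86 \cdot 2 \cdot 10 \cdot 8 = 86 \cdot 160 = 13760$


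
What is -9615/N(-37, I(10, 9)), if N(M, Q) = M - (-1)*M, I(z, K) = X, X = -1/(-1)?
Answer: 9615/74 ≈ 129.93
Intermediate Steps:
X = 1 (X = -1*(-1) = 1)
I(z, K) = 1
N(M, Q) = 2*M (N(M, Q) = M + M = 2*M)
-9615/N(-37, I(10, 9)) = -9615/(2*(-37)) = -9615/(-74) = -9615*(-1/74) = 9615/74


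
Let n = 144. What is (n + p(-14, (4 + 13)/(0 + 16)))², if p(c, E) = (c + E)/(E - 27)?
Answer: 3596041089/172225 ≈ 20880.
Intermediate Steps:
p(c, E) = (E + c)/(-27 + E)
(n + p(-14, (4 + 13)/(0 + 16)))² = (144 + ((4 + 13)/(0 + 16) - 14)/(-27 + (4 + 13)/(0 + 16)))² = (144 + (17/16 - 14)/(-27 + 17/16))² = (144 - 207/16/(-415/16))² = (144 - 16/415*(-207/16))² = (144 + 207/415)² = (59967/415)² = 3596041089/172225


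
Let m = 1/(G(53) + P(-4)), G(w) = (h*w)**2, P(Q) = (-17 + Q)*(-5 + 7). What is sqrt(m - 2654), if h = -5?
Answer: I*sqrt(13072684289623)/70183 ≈ 51.517*I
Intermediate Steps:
P(Q) = -34 + 2*Q (P(Q) = (-17 + Q)*2 = -34 + 2*Q)
G(w) = 25*w**2 (G(w) = (-5*w)**2 = 25*w**2)
m = 1/70183 (m = 1/(25*53**2 + (-34 + 2*(-4))) = 1/(25*2809 + (-34 - 8)) = 1/(70225 - 42) = 1/70183 ≈ 1.4248e-5)
sqrt(m - 2654) = sqrt(1/70183 - 2654) = sqrt(-186265681/70183) = I*sqrt(13072684289623)/70183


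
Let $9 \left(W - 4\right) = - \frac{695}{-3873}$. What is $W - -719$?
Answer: $\frac{25202306}{34857} \approx 723.02$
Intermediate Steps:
$W = \frac{140123}{34857}$ ($W = 4 + \frac{\left(-695\right) \frac{1}{-3873}}{9} = 4 + \frac{\left(-695\right) \left(- \frac{1}{3873}\right)}{9} = 4 + \frac{1}{9} \cdot \frac{695}{3873} = 4 + \frac{695}{34857} = \frac{140123}{34857} \approx 4.0199$)
$W - -719 = \frac{140123}{34857} - -719 = \frac{140123}{34857} + 719 = \frac{25202306}{34857}$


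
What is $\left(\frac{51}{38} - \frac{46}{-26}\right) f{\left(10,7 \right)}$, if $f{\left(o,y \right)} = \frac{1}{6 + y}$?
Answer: $\frac{1537}{6422} \approx 0.23933$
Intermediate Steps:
$\left(\frac{51}{38} - \frac{46}{-26}\right) f{\left(10,7 \right)} = \frac{\frac{51}{38} - \frac{46}{-26}}{6 + 7} = \frac{51 \cdot \frac{1}{38} - - \frac{23}{13}}{13} = \left(\frac{51}{38} + \frac{23}{13}\right) \frac{1}{13} = \frac{1537}{494} \cdot \frac{1}{13} = \frac{1537}{6422}$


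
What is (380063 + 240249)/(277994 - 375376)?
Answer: -310156/48691 ≈ -6.3699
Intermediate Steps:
(380063 + 240249)/(277994 - 375376) = 620312/(-97382) = 620312*(-1/97382) = -310156/48691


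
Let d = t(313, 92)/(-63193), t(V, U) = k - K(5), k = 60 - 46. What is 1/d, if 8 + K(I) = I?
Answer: -63193/17 ≈ -3717.2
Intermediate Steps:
K(I) = -8 + I
k = 14
t(V, U) = 17 (t(V, U) = 14 - (-8 + 5) = 14 - 1*(-3) = 14 + 3 = 17)
d = -17/63193 (d = 17/(-63193) = 17*(-1/63193) = -17/63193 ≈ -0.00026902)
1/d = 1/(-17/63193) = -63193/17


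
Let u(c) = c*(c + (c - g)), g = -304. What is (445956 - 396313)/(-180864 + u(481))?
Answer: 49643/428082 ≈ 0.11597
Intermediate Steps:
u(c) = c*(304 + 2*c) (u(c) = c*(c + (c - 1*(-304))) = c*(c + (c + 304)) = c*(c + (304 + c)) = c*(304 + 2*c))
(445956 - 396313)/(-180864 + u(481)) = (445956 - 396313)/(-180864 + 2*481*(152 + 481)) = 49643/(-180864 + 2*481*633) = 49643/(-180864 + 608946) = 49643/428082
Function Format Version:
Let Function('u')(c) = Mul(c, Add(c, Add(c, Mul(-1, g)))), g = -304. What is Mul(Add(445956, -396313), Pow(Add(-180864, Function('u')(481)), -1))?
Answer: Rational(49643, 428082) ≈ 0.11597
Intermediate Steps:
Function('u')(c) = Mul(c, Add(304, Mul(2, c))) (Function('u')(c) = Mul(c, Add(c, Add(c, Mul(-1, -304)))) = Mul(c, Add(c, Add(c, 304))) = Mul(c, Add(c, Add(304, c))) = Mul(c, Add(304, Mul(2, c))))
Mul(Add(445956, -396313), Pow(Add(-180864, Function('u')(481)), -1)) = Mul(Add(445956, -396313), Pow(Add(-180864, Mul(2, 481, Add(152, 481))), -1)) = Mul(49643, Pow(Add(-180864, Mul(2, 481, 633)), -1)) = Mul(49643, Pow(Add(-180864, 608946), -1)) = Mul(49643, Pow(428082, -1)) = Mul(49643, Rational(1, 428082)) = Rational(49643, 428082)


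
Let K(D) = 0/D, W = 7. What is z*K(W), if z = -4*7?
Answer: 0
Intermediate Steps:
z = -28
K(D) = 0
z*K(W) = -28*0 = 0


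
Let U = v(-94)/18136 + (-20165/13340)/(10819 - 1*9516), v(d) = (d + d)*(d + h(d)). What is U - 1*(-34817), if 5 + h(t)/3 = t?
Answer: 274424984735499/7881007868 ≈ 34821.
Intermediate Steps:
h(t) = -15 + 3*t
v(d) = 2*d*(-15 + 4*d) (v(d) = (d + d)*(d + (-15 + 3*d)) = (2*d)*(-15 + 4*d) = 2*d*(-15 + 4*d))
U = 31933795343/7881007868 (U = (2*(-94)*(-15 + 4*(-94)))/18136 + (-20165/13340)/(10819 - 1*9516) = (2*(-94)*(-15 - 376))*(1/18136) + (-20165*1/13340)/(10819 - 9516) = (2*(-94)*(-391))*(1/18136) - 4033/2668/1303 = 73508*(1/18136) - 4033/2668*1/1303 = 18377/4534 - 4033/3476404 = 31933795343/7881007868 ≈ 4.0520)
U - 1*(-34817) = 31933795343/7881007868 - 1*(-34817) = 31933795343/7881007868 + 34817 = 274424984735499/7881007868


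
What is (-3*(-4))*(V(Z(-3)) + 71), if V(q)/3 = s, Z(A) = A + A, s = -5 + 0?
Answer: 672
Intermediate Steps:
s = -5
Z(A) = 2*A
V(q) = -15 (V(q) = 3*(-5) = -15)
(-3*(-4))*(V(Z(-3)) + 71) = (-3*(-4))*(-15 + 71) = 12*56 = 672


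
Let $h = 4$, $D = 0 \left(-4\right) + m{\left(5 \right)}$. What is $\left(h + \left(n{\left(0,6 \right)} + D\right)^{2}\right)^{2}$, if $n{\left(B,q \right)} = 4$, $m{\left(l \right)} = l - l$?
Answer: $400$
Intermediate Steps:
$m{\left(l \right)} = 0$
$D = 0$ ($D = 0 \left(-4\right) + 0 = 0 + 0 = 0$)
$\left(h + \left(n{\left(0,6 \right)} + D\right)^{2}\right)^{2} = \left(4 + \left(4 + 0\right)^{2}\right)^{2} = \left(4 + 4^{2}\right)^{2} = \left(4 + 16\right)^{2} = 20^{2} = 400$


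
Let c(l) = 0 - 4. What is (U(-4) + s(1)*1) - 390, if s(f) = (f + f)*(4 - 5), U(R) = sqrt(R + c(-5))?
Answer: -392 + 2*I*sqrt(2) ≈ -392.0 + 2.8284*I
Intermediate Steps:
c(l) = -4
U(R) = sqrt(-4 + R) (U(R) = sqrt(R - 4) = sqrt(-4 + R))
s(f) = -2*f (s(f) = (2*f)*(-1) = -2*f)
(U(-4) + s(1)*1) - 390 = (sqrt(-4 - 4) - 2*1*1) - 390 = (sqrt(-8) - 2*1) - 390 = (2*I*sqrt(2) - 2) - 390 = (-2 + 2*I*sqrt(2)) - 390 = -392 + 2*I*sqrt(2)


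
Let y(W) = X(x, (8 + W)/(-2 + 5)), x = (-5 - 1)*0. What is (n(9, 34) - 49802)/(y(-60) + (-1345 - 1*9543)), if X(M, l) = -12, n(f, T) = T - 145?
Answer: 49913/10900 ≈ 4.5792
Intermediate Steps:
x = 0 (x = -6*0 = 0)
n(f, T) = -145 + T
y(W) = -12
(n(9, 34) - 49802)/(y(-60) + (-1345 - 1*9543)) = ((-145 + 34) - 49802)/(-12 + (-1345 - 1*9543)) = (-111 - 49802)/(-12 + (-1345 - 9543)) = -49913/(-12 - 10888) = -49913/(-10900) = -49913*(-1/10900) = 49913/10900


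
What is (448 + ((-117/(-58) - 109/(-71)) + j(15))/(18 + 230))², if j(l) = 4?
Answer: 209358749586661129/1042980157696 ≈ 2.0073e+5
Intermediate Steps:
(448 + ((-117/(-58) - 109/(-71)) + j(15))/(18 + 230))² = (448 + ((-117/(-58) - 109/(-71)) + 4)/(18 + 230))² = (448 + ((-117*(-1/58) - 109*(-1/71)) + 4)/248)² = (448 + ((117/58 + 109/71) + 4)*(1/248))² = (448 + (14629/4118 + 4)*(1/248))² = (448 + (31101/4118)*(1/248))² = (448 + 31101/1021264)² = (457557373/1021264)² = 209358749586661129/1042980157696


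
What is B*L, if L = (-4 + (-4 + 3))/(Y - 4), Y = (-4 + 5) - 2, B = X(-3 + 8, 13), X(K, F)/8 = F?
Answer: 104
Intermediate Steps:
X(K, F) = 8*F
B = 104 (B = 8*13 = 104)
Y = -1 (Y = 1 - 2 = -1)
L = 1 (L = (-4 + (-4 + 3))/(-1 - 4) = (-4 - 1)/(-5) = -5*(-⅕) = 1)
B*L = 104*1 = 104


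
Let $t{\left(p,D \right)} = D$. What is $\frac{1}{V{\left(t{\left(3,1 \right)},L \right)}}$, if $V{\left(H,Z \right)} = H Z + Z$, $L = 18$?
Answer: $\frac{1}{36} \approx 0.027778$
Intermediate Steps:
$V{\left(H,Z \right)} = Z + H Z$
$\frac{1}{V{\left(t{\left(3,1 \right)},L \right)}} = \frac{1}{18 \left(1 + 1\right)} = \frac{1}{18 \cdot 2} = \frac{1}{36}$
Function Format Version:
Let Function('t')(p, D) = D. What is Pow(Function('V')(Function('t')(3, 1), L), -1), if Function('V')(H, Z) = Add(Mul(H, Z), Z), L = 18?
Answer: Rational(1, 36) ≈ 0.027778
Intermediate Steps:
Function('V')(H, Z) = Add(Z, Mul(H, Z))
Pow(Function('V')(Function('t')(3, 1), L), -1) = Pow(Mul(18, Add(1, 1)), -1) = Pow(Mul(18, 2), -1) = Pow(36, -1) = Rational(1, 36)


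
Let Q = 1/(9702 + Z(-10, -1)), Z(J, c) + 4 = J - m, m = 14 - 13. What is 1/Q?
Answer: 9687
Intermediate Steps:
m = 1
Z(J, c) = -5 + J (Z(J, c) = -4 + (J - 1*1) = -4 + (J - 1) = -4 + (-1 + J) = -5 + J)
Q = 1/9687 (Q = 1/(9702 + (-5 - 10)) = 1/(9702 - 15) = 1/9687 ≈ 0.00010323)
1/Q = 1/(1/9687) = 9687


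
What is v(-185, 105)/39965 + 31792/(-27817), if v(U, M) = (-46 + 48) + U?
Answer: -1275657791/1111706405 ≈ -1.1475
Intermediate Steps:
v(U, M) = 2 + U
v(-185, 105)/39965 + 31792/(-27817) = (2 - 185)/39965 + 31792/(-27817) = -183*1/39965 + 31792*(-1/27817) = -183/39965 - 31792/27817 = -1275657791/1111706405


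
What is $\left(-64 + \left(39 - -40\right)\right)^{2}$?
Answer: $225$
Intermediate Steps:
$\left(-64 + \left(39 - -40\right)\right)^{2} = \left(-64 + \left(39 + 40\right)\right)^{2} = \left(-64 + 79\right)^{2} = 15^{2} = 225$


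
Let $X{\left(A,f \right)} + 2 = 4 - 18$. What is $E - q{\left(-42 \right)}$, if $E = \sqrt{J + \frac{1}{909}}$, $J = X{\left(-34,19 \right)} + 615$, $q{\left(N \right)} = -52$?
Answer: $52 + \frac{2 \sqrt{13748423}}{303} \approx 76.474$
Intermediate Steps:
$X{\left(A,f \right)} = -16$ ($X{\left(A,f \right)} = -2 + \left(4 - 18\right) = -2 - 14 = -16$)
$J = 599$ ($J = -16 + 615 = 599$)
$E = \frac{2 \sqrt{13748423}}{303}$ ($E = \sqrt{599 + \frac{1}{909}} = \sqrt{\frac{544492}{909}} = \frac{2 \sqrt{13748423}}{303} \approx 24.474$)
$E - q{\left(-42 \right)} = \frac{2 \sqrt{13748423}}{303} - -52 = \frac{2 \sqrt{13748423}}{303} + 52 = 52 + \frac{2 \sqrt{13748423}}{303}$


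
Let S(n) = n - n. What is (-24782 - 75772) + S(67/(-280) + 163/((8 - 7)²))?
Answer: -100554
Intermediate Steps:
S(n) = 0
(-24782 - 75772) + S(67/(-280) + 163/((8 - 7)²)) = (-24782 - 75772) + 0 = -100554 + 0 = -100554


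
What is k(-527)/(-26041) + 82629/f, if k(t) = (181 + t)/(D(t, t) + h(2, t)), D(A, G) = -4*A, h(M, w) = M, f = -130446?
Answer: -252229446693/398197357970 ≈ -0.63343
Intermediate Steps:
k(t) = (181 + t)/(2 - 4*t) (k(t) = (181 + t)/(-4*t + 2) = (181 + t)/(2 - 4*t))
k(-527)/(-26041) + 82629/f = ((-181 - 1*(-527))/(2*(-1 + 2*(-527))))/(-26041) + 82629/(-130446) = ((-181 + 527)/(2*(-1 - 1054)))*(-1/26041) + 82629*(-1/130446) = ((1/2)*346/(-1055))*(-1/26041) - 9181/14494 = ((1/2)*(-1/1055)*346)*(-1/26041) - 9181/14494 = -173/1055*(-1/26041) - 9181/14494 = 173/27473255 - 9181/14494 = -252229446693/398197357970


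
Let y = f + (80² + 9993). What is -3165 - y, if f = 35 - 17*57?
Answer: -18624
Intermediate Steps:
f = -934 (f = 35 - 969 = -934)
y = 15459 (y = -934 + (80² + 9993) = -934 + (6400 + 9993) = -934 + 16393 = 15459)
-3165 - y = -3165 - 1*15459 = -3165 - 15459 = -18624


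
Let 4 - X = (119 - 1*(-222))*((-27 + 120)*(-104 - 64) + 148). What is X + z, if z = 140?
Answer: 5277460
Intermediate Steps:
X = 5277320 (X = 4 - (119 - 1*(-222))*((-27 + 120)*(-104 - 64) + 148) = 4 - (119 + 222)*(93*(-168) + 148) = 4 - 341*(-15624 + 148) = 4 - 341*(-15476) = 4 - 1*(-5277316) = 4 + 5277316 = 5277320)
X + z = 5277320 + 140 = 5277460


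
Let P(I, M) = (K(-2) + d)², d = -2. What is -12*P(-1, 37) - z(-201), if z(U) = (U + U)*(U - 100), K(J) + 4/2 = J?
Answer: -121434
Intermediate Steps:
K(J) = -2 + J
z(U) = 2*U*(-100 + U) (z(U) = (2*U)*(-100 + U) = 2*U*(-100 + U))
P(I, M) = 36 (P(I, M) = ((-2 - 2) - 2)² = (-4 - 2)² = (-6)² = 36)
-12*P(-1, 37) - z(-201) = -12*36 - 2*(-201)*(-100 - 201) = -432 - 2*(-201)*(-301) = -432 - 1*121002 = -432 - 121002 = -121434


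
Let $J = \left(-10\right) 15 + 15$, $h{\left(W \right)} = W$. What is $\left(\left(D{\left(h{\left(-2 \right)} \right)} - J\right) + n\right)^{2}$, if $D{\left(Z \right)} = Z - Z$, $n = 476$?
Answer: $373321$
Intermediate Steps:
$D{\left(Z \right)} = 0$
$J = -135$ ($J = -150 + 15 = -135$)
$\left(\left(D{\left(h{\left(-2 \right)} \right)} - J\right) + n\right)^{2} = \left(\left(0 - -135\right) + 476\right)^{2} = \left(\left(0 + 135\right) + 476\right)^{2} = \left(135 + 476\right)^{2} = 611^{2} = 373321$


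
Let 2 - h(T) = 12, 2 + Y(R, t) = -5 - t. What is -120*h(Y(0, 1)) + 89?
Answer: 1289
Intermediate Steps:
Y(R, t) = -7 - t (Y(R, t) = -2 + (-5 - t) = -7 - t)
h(T) = -10 (h(T) = 2 - 1*12 = 2 - 12 = -10)
-120*h(Y(0, 1)) + 89 = -120*(-10) + 89 = 1200 + 89 = 1289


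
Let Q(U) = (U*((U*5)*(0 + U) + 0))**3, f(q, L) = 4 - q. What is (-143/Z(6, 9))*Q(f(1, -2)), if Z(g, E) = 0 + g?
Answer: -117277875/2 ≈ -5.8639e+7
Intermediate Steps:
Z(g, E) = g
Q(U) = 125*U**9 (Q(U) = (U*((5*U)*U + 0))**3 = (U*(5*U**2 + 0))**3 = (U*(5*U**2))**3 = (5*U**3)**3 = 125*U**9)
(-143/Z(6, 9))*Q(f(1, -2)) = (-143/6)*(125*(4 - 1*1)**9) = (-143*1/6)*(125*(4 - 1)**9) = -17875*3**9/6 = -17875*19683/6 = -143/6*2460375 = -117277875/2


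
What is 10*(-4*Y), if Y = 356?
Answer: -14240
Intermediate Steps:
10*(-4*Y) = 10*(-4*356) = 10*(-1424) = -14240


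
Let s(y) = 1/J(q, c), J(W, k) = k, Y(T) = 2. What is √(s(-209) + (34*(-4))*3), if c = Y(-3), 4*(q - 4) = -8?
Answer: I*√1630/2 ≈ 20.187*I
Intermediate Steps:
q = 2 (q = 4 + (¼)*(-8) = 4 - 2 = 2)
c = 2
s(y) = ½ (s(y) = 1/2 = ½)
√(s(-209) + (34*(-4))*3) = √(½ + (34*(-4))*3) = √(½ - 136*3) = √(½ - 408) = √(-815/2) = I*√1630/2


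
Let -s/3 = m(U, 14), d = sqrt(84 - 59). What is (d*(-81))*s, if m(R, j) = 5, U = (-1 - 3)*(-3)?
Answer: 6075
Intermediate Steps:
d = 5 (d = sqrt(25) = 5)
U = 12 (U = -4*(-3) = 12)
s = -15 (s = -3*5 = -15)
(d*(-81))*s = (5*(-81))*(-15) = -405*(-15) = 6075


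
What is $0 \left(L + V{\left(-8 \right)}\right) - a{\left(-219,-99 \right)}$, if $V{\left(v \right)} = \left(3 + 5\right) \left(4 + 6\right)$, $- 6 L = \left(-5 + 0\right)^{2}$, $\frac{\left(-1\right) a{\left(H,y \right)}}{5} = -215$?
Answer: $-1075$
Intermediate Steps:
$a{\left(H,y \right)} = 1075$ ($a{\left(H,y \right)} = \left(-5\right) \left(-215\right) = 1075$)
$L = - \frac{25}{6}$ ($L = - \frac{\left(-5 + 0\right)^{2}}{6} = - \frac{\left(-5\right)^{2}}{6} = \left(- \frac{1}{6}\right) 25 = - \frac{25}{6} \approx -4.1667$)
$V{\left(v \right)} = 80$ ($V{\left(v \right)} = 8 \cdot 10 = 80$)
$0 \left(L + V{\left(-8 \right)}\right) - a{\left(-219,-99 \right)} = 0 \left(- \frac{25}{6} + 80\right) - 1075 = 0 \cdot \frac{455}{6} - 1075 = 0 - 1075 = -1075$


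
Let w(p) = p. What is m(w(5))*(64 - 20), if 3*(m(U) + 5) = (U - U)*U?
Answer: -220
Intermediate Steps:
m(U) = -5 (m(U) = -5 + ((U - U)*U)/3 = -5 + (0*U)/3 = -5 + (⅓)*0 = -5 + 0 = -5)
m(w(5))*(64 - 20) = -5*(64 - 20) = -5*44 = -220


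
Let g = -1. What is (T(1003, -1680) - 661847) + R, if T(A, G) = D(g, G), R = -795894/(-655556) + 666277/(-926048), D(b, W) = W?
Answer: -9154800702500879/13797189152 ≈ -6.6353e+5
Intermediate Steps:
R = 6823958225/13797189152 (R = -795894*(-1/655556) + 666277*(-1/926048) = 36177/29798 - 666277/926048 = 6823958225/13797189152 ≈ 0.49459)
T(A, G) = G
(T(1003, -1680) - 661847) + R = (-1680 - 661847) + 6823958225/13797189152 = -663527 + 6823958225/13797189152 = -9154800702500879/13797189152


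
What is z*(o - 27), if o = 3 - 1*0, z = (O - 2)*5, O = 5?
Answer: -360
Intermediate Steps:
z = 15 (z = (5 - 2)*5 = 3*5 = 15)
o = 3 (o = 3 + 0 = 3)
z*(o - 27) = 15*(3 - 27) = 15*(-24) = -360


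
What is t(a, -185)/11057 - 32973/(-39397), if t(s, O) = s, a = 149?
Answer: 370452614/435612629 ≈ 0.85042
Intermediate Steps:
t(a, -185)/11057 - 32973/(-39397) = 149/11057 - 32973/(-39397) = 149*(1/11057) - 32973*(-1/39397) = 149/11057 + 32973/39397 = 370452614/435612629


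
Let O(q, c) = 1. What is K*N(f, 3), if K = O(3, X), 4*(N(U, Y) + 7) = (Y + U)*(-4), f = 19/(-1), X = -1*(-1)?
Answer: 9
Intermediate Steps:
X = 1
f = -19 (f = 19*(-1) = -19)
N(U, Y) = -7 - U - Y (N(U, Y) = -7 + ((Y + U)*(-4))/4 = -7 + ((U + Y)*(-4))/4 = -7 + (-4*U - 4*Y)/4 = -7 + (-U - Y) = -7 - U - Y)
K = 1
K*N(f, 3) = 1*(-7 - 1*(-19) - 1*3) = 1*(-7 + 19 - 3) = 1*9 = 9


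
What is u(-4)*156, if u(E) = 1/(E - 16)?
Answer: -39/5 ≈ -7.8000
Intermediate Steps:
u(E) = 1/(-16 + E)
u(-4)*156 = 156/(-16 - 4) = 156/(-20) = -1/20*156 = -39/5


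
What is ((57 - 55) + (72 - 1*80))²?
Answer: 36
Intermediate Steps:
((57 - 55) + (72 - 1*80))² = (2 + (72 - 80))² = (2 - 8)² = (-6)² = 36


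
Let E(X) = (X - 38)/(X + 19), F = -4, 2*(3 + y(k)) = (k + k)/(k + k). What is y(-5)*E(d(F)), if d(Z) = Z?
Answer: 7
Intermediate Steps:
y(k) = -5/2 (y(k) = -3 + ((k + k)/(k + k))/2 = -3 + ((2*k)/((2*k)))/2 = -3 + ((2*k)*(1/(2*k)))/2 = -3 + (½)*1 = -3 + ½ = -5/2)
E(X) = (-38 + X)/(19 + X)
y(-5)*E(d(F)) = -5*(-38 - 4)/(2*(19 - 4)) = -5*(-42)/(2*15) = -(-42)/6 = -5/2*(-14/5) = 7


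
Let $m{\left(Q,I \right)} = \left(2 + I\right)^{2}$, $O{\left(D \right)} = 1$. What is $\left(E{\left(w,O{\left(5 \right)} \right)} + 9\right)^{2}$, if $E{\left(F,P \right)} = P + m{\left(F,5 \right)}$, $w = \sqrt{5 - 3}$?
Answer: $3481$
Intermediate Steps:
$w = \sqrt{2} \approx 1.4142$
$E{\left(F,P \right)} = 49 + P$ ($E{\left(F,P \right)} = P + \left(2 + 5\right)^{2} = P + 7^{2} = P + 49 = 49 + P$)
$\left(E{\left(w,O{\left(5 \right)} \right)} + 9\right)^{2} = \left(\left(49 + 1\right) + 9\right)^{2} = \left(50 + 9\right)^{2} = 59^{2} = 3481$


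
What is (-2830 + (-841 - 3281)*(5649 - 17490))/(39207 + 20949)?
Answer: 12201443/15039 ≈ 811.32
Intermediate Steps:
(-2830 + (-841 - 3281)*(5649 - 17490))/(39207 + 20949) = (-2830 - 4122*(-11841))/60156 = (-2830 + 48808602)*(1/60156) = 48805772*(1/60156) = 12201443/15039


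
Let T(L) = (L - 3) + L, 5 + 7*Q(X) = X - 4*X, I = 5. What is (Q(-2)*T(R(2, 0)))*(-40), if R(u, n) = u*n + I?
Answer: -40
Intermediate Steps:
R(u, n) = 5 + n*u (R(u, n) = u*n + 5 = n*u + 5 = 5 + n*u)
Q(X) = -5/7 - 3*X/7 (Q(X) = -5/7 + (X - 4*X)/7 = -5/7 + (-3*X)/7 = -5/7 - 3*X/7)
T(L) = -3 + 2*L (T(L) = (-3 + L) + L = -3 + 2*L)
(Q(-2)*T(R(2, 0)))*(-40) = ((-5/7 - 3/7*(-2))*(-3 + 2*(5 + 0*2)))*(-40) = ((-5/7 + 6/7)*(-3 + 2*(5 + 0)))*(-40) = ((-3 + 2*5)/7)*(-40) = ((-3 + 10)/7)*(-40) = ((⅐)*7)*(-40) = 1*(-40) = -40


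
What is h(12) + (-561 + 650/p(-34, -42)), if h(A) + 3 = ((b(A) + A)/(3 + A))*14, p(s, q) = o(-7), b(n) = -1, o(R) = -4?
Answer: -21487/30 ≈ -716.23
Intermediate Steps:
p(s, q) = -4
h(A) = -3 + 14*(-1 + A)/(3 + A) (h(A) = -3 + ((-1 + A)/(3 + A))*14 = -3 + 14*(-1 + A)/(3 + A))
h(12) + (-561 + 650/p(-34, -42)) = (-23 + 11*12)/(3 + 12) + (-561 + 650/(-4)) = (-23 + 132)/15 + (-561 + 650*(-¼)) = (1/15)*109 + (-561 - 325/2) = 109/15 - 1447/2 = -21487/30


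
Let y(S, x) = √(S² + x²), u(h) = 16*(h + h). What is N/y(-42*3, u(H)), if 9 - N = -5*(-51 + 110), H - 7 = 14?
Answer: 152*√265/5565 ≈ 0.44463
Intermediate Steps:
H = 21 (H = 7 + 14 = 21)
u(h) = 32*h (u(h) = 16*(2*h) = 32*h)
N = 304 (N = 9 - (-5)*(-51 + 110) = 9 - (-5)*59 = 9 - 1*(-295) = 9 + 295 = 304)
N/y(-42*3, u(H)) = 304/(√((-42*3)² + (32*21)²)) = 304/(√((-126)² + 672²)) = 304/(√(15876 + 451584)) = 304/(√467460) = 304/((42*√265)) = 304*(√265/11130) = 152*√265/5565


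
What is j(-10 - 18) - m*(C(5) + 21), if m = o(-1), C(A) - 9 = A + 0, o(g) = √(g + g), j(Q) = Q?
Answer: -28 - 35*I*√2 ≈ -28.0 - 49.497*I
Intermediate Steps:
o(g) = √2*√g (o(g) = √(2*g) = √2*√g)
C(A) = 9 + A (C(A) = 9 + (A + 0) = 9 + A)
m = I*√2 (m = √2*√(-1) = √2*I = I*√2 ≈ 1.4142*I)
j(-10 - 18) - m*(C(5) + 21) = (-10 - 18) - I*√2*((9 + 5) + 21) = -28 - I*√2*(14 + 21) = -28 - I*√2*35 = -28 - 35*I*√2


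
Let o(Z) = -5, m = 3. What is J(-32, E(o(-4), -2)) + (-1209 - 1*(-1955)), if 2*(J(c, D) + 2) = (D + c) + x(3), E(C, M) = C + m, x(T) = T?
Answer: 1457/2 ≈ 728.50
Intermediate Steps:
E(C, M) = 3 + C (E(C, M) = C + 3 = 3 + C)
J(c, D) = -½ + D/2 + c/2 (J(c, D) = -2 + ((D + c) + 3)/2 = -2 + (3 + D + c)/2 = -2 + (3/2 + D/2 + c/2) = -½ + D/2 + c/2)
J(-32, E(o(-4), -2)) + (-1209 - 1*(-1955)) = (-½ + (3 - 5)/2 + (½)*(-32)) + (-1209 - 1*(-1955)) = (-½ + (½)*(-2) - 16) + (-1209 + 1955) = (-½ - 1 - 16) + 746 = -35/2 + 746 = 1457/2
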